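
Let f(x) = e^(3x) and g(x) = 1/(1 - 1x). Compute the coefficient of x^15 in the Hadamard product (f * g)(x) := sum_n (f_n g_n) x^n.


Expanding: f_k = 3^k/k! (from e^(3x)) and g_k = 1^k (from 1/(1 - 1x)). So the Hadamard coefficient (f * g)_k = 3^k 1^k / k! = (3)^k / k!.
For k = 15: 3^15/15! = 14348907/1307674368000 = 19683/1793792000.

19683/1793792000


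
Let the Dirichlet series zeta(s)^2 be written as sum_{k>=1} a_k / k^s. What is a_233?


The Dirichlet convolution of the constant function 1 with itself gives (1 * 1)(k) = sum_{d | k} 1 = d(k), the number of positive divisors of k.
Since zeta(s) = sum_{k>=1} 1/k^s, we have zeta(s)^2 = sum_{k>=1} d(k)/k^s, so a_k = d(k).
For k = 233: the divisors are 1, 233.
Count = 2.

2


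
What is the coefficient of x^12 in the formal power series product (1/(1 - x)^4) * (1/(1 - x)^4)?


Combine the factors: (1/(1 - x)^4) * (1/(1 - x)^4) = 1/(1 - x)^8.
Then use 1/(1 - x)^r = sum_{k>=0} C(k + r - 1, r - 1) x^k with r = 8 and k = 12:
C(19, 7) = 50388.

50388


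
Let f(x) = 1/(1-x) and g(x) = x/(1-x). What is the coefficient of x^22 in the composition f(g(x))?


First simplify the composition: f(g(x)) = 1/(1 - x/(1-x)) = (1-x)/((1-x) - x) = (1-x)/(1-2x).
Now extract the coefficient. Write (1-x)/(1-2x) = 1/(1-2x) - x/(1-2x).
The coefficient of x^n in 1/(1-2x) is 2^n, and in x/(1-2x) is 2^(n-1) (for n >= 1).
So the coefficient of x^22 is 2^22 - 2^21 = 4194304 - 2097152 = 2097152.

2097152


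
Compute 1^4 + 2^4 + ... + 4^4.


This power sum has a closed form given by Faulhaber's formula
sum_{k=1}^{m} k^p = (1 / (p + 1)) * sum_{j=0}^{p} C(p + 1, j) B_j m^(p + 1 - j),
but for small m direct computation is fastest:
1 + 16 + 81 + 256 = 354.

354


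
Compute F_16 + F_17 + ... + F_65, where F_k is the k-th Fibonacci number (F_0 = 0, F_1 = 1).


Use the identity sum_{k=0}^{N} F_k = F_{N+2} - 1 (which follows from F_{k+2} - F_{k+1} = F_k). Then
sum_{k=16}^{65} F_k = (F_{67} - 1) - (F_{17} - 1) = F_{67} - F_{17}.
Computing: F_{67} = 44945570212853, F_{17} = 1597, so
Sum = 44945570212853 - 1597 = 44945570211256.

44945570211256


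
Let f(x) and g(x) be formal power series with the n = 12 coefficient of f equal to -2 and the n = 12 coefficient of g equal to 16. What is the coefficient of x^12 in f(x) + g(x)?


Addition of formal power series is termwise.
The coefficient of x^12 in f + g = -2 + 16
= 14

14


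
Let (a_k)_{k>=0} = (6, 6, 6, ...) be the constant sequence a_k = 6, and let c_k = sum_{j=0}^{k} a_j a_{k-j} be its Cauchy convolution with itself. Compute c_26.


Since a_j = 6 for all j >= 0, the convolution sum becomes
c_k = sum_{j=0}^{k} 6 * 6 = 36 * (k + 1).
Equivalently, the generating function of (a_k) is 6/(1 - x) and its square is 36/(1 - x)^2 = sum_{k>=0} 36(k + 1) x^k.
For k = 26: 36 * 27 = 972.

972


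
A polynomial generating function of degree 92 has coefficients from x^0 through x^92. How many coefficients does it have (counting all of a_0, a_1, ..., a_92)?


A polynomial of degree 92 takes the form a_0 + a_1 x + ... + a_92 x^92.
The number of coefficients is 92 + 1 = 93.

93


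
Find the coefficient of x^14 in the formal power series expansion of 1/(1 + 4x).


Write 1/(1 + c x) = 1/(1 - (-c) x) and apply the geometric-series identity
1/(1 - y) = sum_{k>=0} y^k to get 1/(1 + c x) = sum_{k>=0} (-c)^k x^k.
So the coefficient of x^k is (-c)^k = (-1)^k * c^k.
Here c = 4 and k = 14:
(-4)^14 = 1 * 268435456 = 268435456

268435456


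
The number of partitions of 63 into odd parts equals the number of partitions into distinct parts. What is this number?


Computing partitions of 63 into odd parts (1, 3, 5, ...):
Using the generating function prod_{k>=0} 1/(1-x^(2k+1)),
the count is 14848

14848


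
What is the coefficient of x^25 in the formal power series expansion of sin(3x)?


The Maclaurin series is sin(t) = sum_{k>=0} (-1)^k t^(2k+1) / (2k+1)!, so substituting t = 3x, only odd powers of x are nonzero, with coefficient of x^(2k+1) equal to (-1)^k 3^(2k+1) / (2k+1)!.
Write 25 = 2*12 + 1, giving the coefficient (-1)^12 * 3^25 / 25! = 847288609443/15511210043330985984000000 = 14348907/262683704098816000000.

14348907/262683704098816000000


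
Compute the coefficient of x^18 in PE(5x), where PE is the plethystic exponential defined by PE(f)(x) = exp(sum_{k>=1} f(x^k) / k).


With f(x) = 5x, the exponent is sum_{k>=1} 5 x^k / k = 5 * (-ln(1 - x)). Exponentiating:
PE(5x) = exp(-5 ln(1 - x)) = 1/(1 - x)^5.
By the negative binomial expansion, [x^n] 1/(1 - x)^5 = C(n + 4, 4).
For n = 18: C(22, 4) = 7315.

7315


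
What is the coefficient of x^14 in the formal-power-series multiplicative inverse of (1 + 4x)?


The inverse is 1/(1 + 4x). Apply the geometric identity 1/(1 - y) = sum_{k>=0} y^k with y = -4x:
1/(1 + 4x) = sum_{k>=0} (-4)^k x^k.
So the coefficient of x^14 is (-4)^14 = 268435456.

268435456


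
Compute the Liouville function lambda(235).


The Liouville function is lambda(k) = (-1)^Omega(k), where Omega(k) counts the prime factors of k with multiplicity.
Factoring: 235 = 5 * 47, so Omega(235) = 2.
lambda(235) = (-1)^2 = 1.

1


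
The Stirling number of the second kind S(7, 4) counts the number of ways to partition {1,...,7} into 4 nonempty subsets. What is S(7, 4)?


Using the explicit formula S(n,k) = (1/k!) sum_{j=0}^{k} (-1)^(k-j) C(k,j) j^n:
S(7, 4) = 350
Equivalently, S(n,k) is n! times the coefficient of x^n in the EGF (e^x - 1)^k / k!.

350


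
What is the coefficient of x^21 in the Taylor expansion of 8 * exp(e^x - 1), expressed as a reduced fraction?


exp(e^x - 1) = sum_{k>=0} Bell_k x^k / k!, where Bell_k is the k-th Bell number.
So the coefficient of x^21 is 8 * Bell_21 / 21!.
Computing: Bell_21 = 474869816156751 and 21! = 51090942171709440000, giving
8 * 474869816156751/51090942171709440000 = 158289938718917/2128789257154560000.

158289938718917/2128789257154560000


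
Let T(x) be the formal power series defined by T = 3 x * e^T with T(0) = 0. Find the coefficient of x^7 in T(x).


Apply the Lagrange inversion formula: if T = 3 x * phi(T) with phi(t) = e^t, then
[x^n] T = 3^n * (1/n) [t^(n-1)] phi(t)^n = 3^n * (1/n) [t^(n-1)] e^(n t) = 3^n * (1/n) * n^(n-1) / (n-1)! = 3^n * n^(n-1) / n!.
When c = 1 this is the Cayley count of rooted labeled trees on n vertices, divided by n!.
For n = 7: 3^7 * 7^6 / 7! = 2187 * 117649/5040 = 4084101/80.

4084101/80


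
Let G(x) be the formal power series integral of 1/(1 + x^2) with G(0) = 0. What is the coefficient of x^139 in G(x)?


1/(1 + x^2) = sum_{j>=0} (-1)^j x^(2j). Integrating termwise with G(0) = 0:
G(x) = sum_{j>=0} (-1)^j x^(2j+1) / (2j+1) = arctan(x).
Only odd powers are nonzero. For x^139 write 139 = 2*69 + 1, giving
(-1)^69 / 139 = -1/139 = -1/139.

-1/139


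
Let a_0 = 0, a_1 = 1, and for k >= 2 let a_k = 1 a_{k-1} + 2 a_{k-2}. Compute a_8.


Iterating the recurrence forward:
a_0 = 0
a_1 = 1
a_2 = 1*1 + 2*0 = 1
a_3 = 1*1 + 2*1 = 3
a_4 = 1*3 + 2*1 = 5
a_5 = 1*5 + 2*3 = 11
a_6 = 1*11 + 2*5 = 21
a_7 = 1*21 + 2*11 = 43
a_8 = 1*43 + 2*21 = 85
So a_8 = 85.

85


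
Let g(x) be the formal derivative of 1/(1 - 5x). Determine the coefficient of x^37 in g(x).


Differentiate termwise: d/dx sum_{k>=0} 5^k x^k = sum_{k>=1} k 5^k x^(k-1) = sum_{j>=0} (j+1) 5^(j+1) x^j.
Equivalently, d/dx [1/(1 - 5x)] = 5/(1 - 5x)^2.
For j = 37: 38 * 5^38 = 38 * 363797880709171295166015625 = 13824319466948509216308593750.

13824319466948509216308593750


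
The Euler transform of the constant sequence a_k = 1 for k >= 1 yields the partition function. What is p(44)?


The Euler transform converts the sequence a_k = 1 into the number of integer partitions.
Using the recurrence or dynamic programming:
p(44) = 75175

75175


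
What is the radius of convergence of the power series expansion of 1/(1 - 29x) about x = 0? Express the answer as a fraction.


Expanding 1/(1 - 29x) = sum_{k>=0} 29^k x^k, the series converges when |29x| < 1, i.e., |x| < 1/29.
So the radius of convergence is 1/29 = 1/29.

1/29


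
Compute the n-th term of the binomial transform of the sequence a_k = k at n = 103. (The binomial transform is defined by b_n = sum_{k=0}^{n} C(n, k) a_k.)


With a_k = k, b_n = sum_{k=0}^{n} C(n, k) k. Using k * C(n, k) = n * C(n-1, k-1) gives b_n = n * sum_{k>=1} C(n-1, k-1) = n * 2^(n-1).
For n = 103: 103 * 2^102 = 103 * 5070602400912917605986812821504 = 522272047294030513416641720614912.

522272047294030513416641720614912


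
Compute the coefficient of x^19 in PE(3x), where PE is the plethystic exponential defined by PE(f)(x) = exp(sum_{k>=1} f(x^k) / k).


With f(x) = 3x, the exponent is sum_{k>=1} 3 x^k / k = 3 * (-ln(1 - x)). Exponentiating:
PE(3x) = exp(-3 ln(1 - x)) = 1/(1 - x)^3.
By the negative binomial expansion, [x^n] 1/(1 - x)^3 = C(n + 2, 2).
For n = 19: C(21, 2) = 210.

210


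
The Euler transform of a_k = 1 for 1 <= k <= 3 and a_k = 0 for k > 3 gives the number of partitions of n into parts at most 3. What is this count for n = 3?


Partitions of 3 into parts at most 3:
Using generating function (1-x)^(-1)(1-x^2)^(-1)(1-x^3)^(-1),
the coefficient of x^3 = 3

3


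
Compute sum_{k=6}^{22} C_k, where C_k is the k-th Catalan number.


C_6 through C_22: 132, 429, 1430, 4862, 16796, 58786, 208012, 742900, 2674440, 9694845, 35357670, 129644790, 477638700, 1767263190, 6564120420, 24466267020, 91482563640
Sum = 132 + 429 + 1430 + 4862 + 16796 + 58786 + 208012 + 742900 + 2674440 + 9694845 + 35357670 + 129644790 + 477638700 + 1767263190 + 6564120420 + 24466267020 + 91482563640
= 124936258062

124936258062


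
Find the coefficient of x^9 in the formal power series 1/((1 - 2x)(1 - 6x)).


By partial fractions or Cauchy convolution:
The coefficient equals sum_{k=0}^{9} 2^k * 6^(9-k).
= 15116288

15116288


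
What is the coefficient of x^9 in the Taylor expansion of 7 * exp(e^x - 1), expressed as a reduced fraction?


exp(e^x - 1) = sum_{k>=0} Bell_k x^k / k!, where Bell_k is the k-th Bell number.
So the coefficient of x^9 is 7 * Bell_9 / 9!.
Computing: Bell_9 = 21147 and 9! = 362880, giving
7 * 21147/362880 = 7049/17280.

7049/17280


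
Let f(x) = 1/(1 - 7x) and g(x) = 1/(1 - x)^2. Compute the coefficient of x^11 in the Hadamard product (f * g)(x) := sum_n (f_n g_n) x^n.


f has coefficients f_k = 7^k. For g = 1/(1 - x)^2 the coefficient is g_k = C(k + 1, 1) = k + 1. The Hadamard coefficient is (f * g)_k = 7^k * (k + 1).
For k = 11: 7^11 * 12 = 1977326743 * 12 = 23727920916.

23727920916


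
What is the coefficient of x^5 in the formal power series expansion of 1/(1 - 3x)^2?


The general identity 1/(1 - c x)^r = sum_{k>=0} c^k C(k + r - 1, r - 1) x^k follows by substituting y = c x into 1/(1 - y)^r = sum_{k>=0} C(k + r - 1, r - 1) y^k.
For c = 3, r = 2, k = 5:
3^5 * C(6, 1) = 243 * 6 = 1458.

1458


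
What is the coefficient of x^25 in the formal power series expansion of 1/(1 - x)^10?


The negative binomial / multiset identity is
1/(1 - x)^r = sum_{k>=0} C(k + r - 1, r - 1) x^k.
Here r = 10 and k = 25, so the coefficient is
C(25 + 9, 9) = C(34, 9)
= 52451256

52451256


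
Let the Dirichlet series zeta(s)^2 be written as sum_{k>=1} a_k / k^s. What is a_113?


The Dirichlet convolution of the constant function 1 with itself gives (1 * 1)(k) = sum_{d | k} 1 = d(k), the number of positive divisors of k.
Since zeta(s) = sum_{k>=1} 1/k^s, we have zeta(s)^2 = sum_{k>=1} d(k)/k^s, so a_k = d(k).
For k = 113: the divisors are 1, 113.
Count = 2.

2


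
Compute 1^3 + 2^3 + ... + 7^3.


This power sum has a closed form given by Faulhaber's formula
sum_{k=1}^{m} k^p = (1 / (p + 1)) * sum_{j=0}^{p} C(p + 1, j) B_j m^(p + 1 - j),
but for small m direct computation is fastest:
1 + 8 + 27 + 64 + 125 + 216 + 343 = 784.

784


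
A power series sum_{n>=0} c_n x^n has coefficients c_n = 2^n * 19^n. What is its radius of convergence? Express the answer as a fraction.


By the root test (Cauchy-Hadamard), the radius is R = 1 / limsup_n |c_n|^(1/n).
Here |c_n|^(1/n) = (2^n * 19^n)^(1/n) = 2 * 19 = 38 for all n.
So R = 1/38 = 1/38.

1/38


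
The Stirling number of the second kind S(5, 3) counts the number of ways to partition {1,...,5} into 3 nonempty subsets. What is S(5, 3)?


Using the explicit formula S(n,k) = (1/k!) sum_{j=0}^{k} (-1)^(k-j) C(k,j) j^n:
S(5, 3) = 25
Equivalently, S(n,k) is n! times the coefficient of x^n in the EGF (e^x - 1)^k / k!.

25


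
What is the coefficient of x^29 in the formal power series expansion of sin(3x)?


The Maclaurin series is sin(t) = sum_{k>=0} (-1)^k t^(2k+1) / (2k+1)!, so substituting t = 3x, only odd powers of x are nonzero, with coefficient of x^(2k+1) equal to (-1)^k 3^(2k+1) / (2k+1)!.
Write 29 = 2*14 + 1, giving the coefficient (-1)^14 * 3^29 / 29! = 68630377364883/8841761993739701954543616000000 = 43046721/5545778360934203392000000.

43046721/5545778360934203392000000


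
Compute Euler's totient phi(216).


phi(n) counts integers in [1, n] coprime to n. Using the multiplicative formula phi(n) = n * prod_{p | n} (1 - 1/p):
216 = 2^3 * 3^3, so
phi(216) = 216 * (1 - 1/2) * (1 - 1/3) = 72.

72


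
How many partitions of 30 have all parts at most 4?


Using the generating function (1-x)^(-1)(1-x^2)^(-1)...(1-x^4)^(-1),
the coefficient of x^30 counts these restricted partitions.
Result = 297

297


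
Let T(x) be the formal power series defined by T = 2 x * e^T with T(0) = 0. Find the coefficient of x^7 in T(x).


Apply the Lagrange inversion formula: if T = 2 x * phi(T) with phi(t) = e^t, then
[x^n] T = 2^n * (1/n) [t^(n-1)] phi(t)^n = 2^n * (1/n) [t^(n-1)] e^(n t) = 2^n * (1/n) * n^(n-1) / (n-1)! = 2^n * n^(n-1) / n!.
When c = 1 this is the Cayley count of rooted labeled trees on n vertices, divided by n!.
For n = 7: 2^7 * 7^6 / 7! = 128 * 117649/5040 = 134456/45.

134456/45


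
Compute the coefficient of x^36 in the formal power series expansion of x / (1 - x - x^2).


Let f(x) = sum_{k>=0} a_k x^k. Multiplying f(x) * (1 - x - x^2) = x and matching coefficients gives a_0 = 0, a_1 = 1, and a_k = a_{k-1} + a_{k-2} for k >= 2. These are the Fibonacci numbers F_k.
Iterating from F_0 = 0, F_1 = 1:
F_0=0, F_1=1, F_2=1, F_3=2, F_4=3, F_5=5, F_6=8, F_7=13, F_8=21, F_9=34, ...
F_36 = 14930352.

14930352


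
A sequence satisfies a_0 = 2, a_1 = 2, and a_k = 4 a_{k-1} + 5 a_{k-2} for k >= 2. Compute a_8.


The characteristic equation is t^2 - 4 t - 5 = 0, with roots r_1 = 5 and r_2 = -1 (so c_1 = r_1 + r_2, c_2 = -r_1 r_2 as required).
One can use the closed form a_n = A r_1^n + B r_2^n, but direct iteration is more reliable:
a_0 = 2, a_1 = 2, a_2 = 18, a_3 = 82, a_4 = 418, a_5 = 2082, a_6 = 10418, a_7 = 52082, a_8 = 260418.
So a_8 = 260418.

260418


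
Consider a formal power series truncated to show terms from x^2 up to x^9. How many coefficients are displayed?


From x^2 to x^9 inclusive, the count is 9 - 2 + 1 = 8.

8


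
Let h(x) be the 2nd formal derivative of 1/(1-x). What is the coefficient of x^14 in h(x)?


Differentiating 2 times: d^2/dx^2 [1/(1-x)] = 2!/(1-x)^3.
The expansion 1/(1-x)^3 = sum_{k>=0} C(k+2, 2) x^k, so the coefficient of x^n in 2!/(1-x)^3 is 2! * C(n+2, 2).
For n = 14: 2 * C(16, 2) = 2 * 120 = 240

240


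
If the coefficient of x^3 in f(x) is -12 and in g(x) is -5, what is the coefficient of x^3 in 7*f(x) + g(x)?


Scalar multiplication scales coefficients: 7 * -12 = -84.
Then add the g coefficient: -84 + -5
= -89

-89


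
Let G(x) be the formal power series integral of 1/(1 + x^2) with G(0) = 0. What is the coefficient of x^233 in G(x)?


1/(1 + x^2) = sum_{j>=0} (-1)^j x^(2j). Integrating termwise with G(0) = 0:
G(x) = sum_{j>=0} (-1)^j x^(2j+1) / (2j+1) = arctan(x).
Only odd powers are nonzero. For x^233 write 233 = 2*116 + 1, giving
(-1)^116 / 233 = 1/233 = 1/233.

1/233


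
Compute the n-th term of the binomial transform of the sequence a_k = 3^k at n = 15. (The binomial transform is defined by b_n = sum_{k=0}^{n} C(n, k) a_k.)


With a_k = 3^k, b_n = sum_{k=0}^{n} C(n, k) 3^k = (1 + 3)^n by the binomial theorem.
For n = 15: (1 + 3)^15 = 4^15 = 1073741824.

1073741824


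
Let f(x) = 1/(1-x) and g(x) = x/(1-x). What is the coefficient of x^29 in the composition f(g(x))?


First simplify the composition: f(g(x)) = 1/(1 - x/(1-x)) = (1-x)/((1-x) - x) = (1-x)/(1-2x).
Now extract the coefficient. Write (1-x)/(1-2x) = 1/(1-2x) - x/(1-2x).
The coefficient of x^n in 1/(1-2x) is 2^n, and in x/(1-2x) is 2^(n-1) (for n >= 1).
So the coefficient of x^29 is 2^29 - 2^28 = 536870912 - 268435456 = 268435456.

268435456


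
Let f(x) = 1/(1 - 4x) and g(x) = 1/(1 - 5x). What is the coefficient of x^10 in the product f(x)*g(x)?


The coefficient of x^n in f*g is the Cauchy product: sum_{k=0}^{n} a^k * b^(n-k).
With a=4, b=5, n=10:
sum_{k=0}^{10} 4^k * 5^(10-k)
= 44633821

44633821


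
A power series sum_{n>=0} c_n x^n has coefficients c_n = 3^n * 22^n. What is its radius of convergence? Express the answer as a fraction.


By the root test (Cauchy-Hadamard), the radius is R = 1 / limsup_n |c_n|^(1/n).
Here |c_n|^(1/n) = (3^n * 22^n)^(1/n) = 3 * 22 = 66 for all n.
So R = 1/66 = 1/66.

1/66


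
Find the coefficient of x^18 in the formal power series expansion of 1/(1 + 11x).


Write 1/(1 + c x) = 1/(1 - (-c) x) and apply the geometric-series identity
1/(1 - y) = sum_{k>=0} y^k to get 1/(1 + c x) = sum_{k>=0} (-c)^k x^k.
So the coefficient of x^k is (-c)^k = (-1)^k * c^k.
Here c = 11 and k = 18:
(-11)^18 = 1 * 5559917313492231481 = 5559917313492231481

5559917313492231481


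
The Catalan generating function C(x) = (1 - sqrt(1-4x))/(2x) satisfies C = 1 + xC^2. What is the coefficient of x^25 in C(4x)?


Substituting x -> 4x scales the n-th coefficient by 4^n, so [x^25] C(4x) = 4^25 * C_25.
C_25 = C(2*25, 25)/(26) = 126410606437752/26 = 4861946401452.
So 4^25 * 4861946401452 = 1125899906842624 * 4861946401452 = 5474065000468637788089090048.

5474065000468637788089090048


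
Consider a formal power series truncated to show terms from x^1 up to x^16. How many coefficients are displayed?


From x^1 to x^16 inclusive, the count is 16 - 1 + 1 = 16.

16


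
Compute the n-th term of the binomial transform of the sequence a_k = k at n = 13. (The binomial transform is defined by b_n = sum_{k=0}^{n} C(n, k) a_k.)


With a_k = k, b_n = sum_{k=0}^{n} C(n, k) k. Using k * C(n, k) = n * C(n-1, k-1) gives b_n = n * sum_{k>=1} C(n-1, k-1) = n * 2^(n-1).
For n = 13: 13 * 2^12 = 13 * 4096 = 53248.

53248


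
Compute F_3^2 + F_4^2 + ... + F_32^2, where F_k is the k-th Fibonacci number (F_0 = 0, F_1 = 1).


There is a standard identity sum_{k=0}^{N} F_k^2 = F_N * F_{N+1} (proved inductively from the telescoping relation F_k^2 = F_k F_{k+1} - F_{k-1} F_k). Then
sum_{k=3}^{32} F_k^2 = F_32 F_33 - F_2 F_3.
Computing: F_32 = 2178309, F_33 = 3524578, F_2 = 1, F_3 = 2.
Sum = 2178309 * 3524578 - 1 * 2 = 7677619978600.

7677619978600


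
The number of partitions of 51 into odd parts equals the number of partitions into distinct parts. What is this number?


Computing partitions of 51 into odd parts (1, 3, 5, ...):
Using the generating function prod_{k>=0} 1/(1-x^(2k+1)),
the count is 4097

4097


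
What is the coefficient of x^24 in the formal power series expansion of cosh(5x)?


The Maclaurin series is cosh(t) = sum_{m>=0} t^(2m) / (2m)!, so substituting t = 5x, only even powers of x are nonzero, with coefficient of x^(2m) equal to 5^(2m) / (2m)!.
For x^24 the coefficient is 5^24/24! = 59604644775390625/620448401733239439360000 = 95367431640625/992717442773183102976.

95367431640625/992717442773183102976


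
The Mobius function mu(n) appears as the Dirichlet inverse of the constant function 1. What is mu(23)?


23 = 23 (all distinct primes).
mu(23) = (-1)^1 = -1

-1


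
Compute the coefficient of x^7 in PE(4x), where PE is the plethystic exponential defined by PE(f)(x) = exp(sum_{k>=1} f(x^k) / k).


With f(x) = 4x, the exponent is sum_{k>=1} 4 x^k / k = 4 * (-ln(1 - x)). Exponentiating:
PE(4x) = exp(-4 ln(1 - x)) = 1/(1 - x)^4.
By the negative binomial expansion, [x^n] 1/(1 - x)^4 = C(n + 3, 3).
For n = 7: C(10, 3) = 120.

120


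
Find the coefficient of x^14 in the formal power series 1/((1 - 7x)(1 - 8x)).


By partial fractions or Cauchy convolution:
The coefficient equals sum_{k=0}^{14} 7^k * 8^(14-k).
= 30436810578889

30436810578889


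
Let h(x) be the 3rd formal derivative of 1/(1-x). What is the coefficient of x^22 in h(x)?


Differentiating 3 times: d^3/dx^3 [1/(1-x)] = 3!/(1-x)^4.
The expansion 1/(1-x)^4 = sum_{k>=0} C(k+3, 3) x^k, so the coefficient of x^n in 3!/(1-x)^4 is 3! * C(n+3, 3).
For n = 22: 6 * C(25, 3) = 6 * 2300 = 13800

13800


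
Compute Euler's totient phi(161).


phi(n) counts integers in [1, n] coprime to n. Using the multiplicative formula phi(n) = n * prod_{p | n} (1 - 1/p):
161 = 7 * 23, so
phi(161) = 161 * (1 - 1/7) * (1 - 1/23) = 132.

132


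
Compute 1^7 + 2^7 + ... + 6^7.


This power sum has a closed form given by Faulhaber's formula
sum_{k=1}^{m} k^p = (1 / (p + 1)) * sum_{j=0}^{p} C(p + 1, j) B_j m^(p + 1 - j),
but for small m direct computation is fastest:
1 + 128 + 2187 + 16384 + 78125 + 279936 = 376761.

376761


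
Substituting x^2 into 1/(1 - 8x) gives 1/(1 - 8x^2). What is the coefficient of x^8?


The coefficient of x^(2m) in 1/(1 - 8x^2) is 8^m.
With n = 8 = 2*4, the coefficient is 8^4 = 4096.

4096


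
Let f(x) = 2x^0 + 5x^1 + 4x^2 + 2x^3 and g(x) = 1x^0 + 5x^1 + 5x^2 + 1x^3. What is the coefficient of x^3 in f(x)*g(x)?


Cauchy product at x^3:
2*1 + 5*5 + 4*5 + 2*1
= 49

49


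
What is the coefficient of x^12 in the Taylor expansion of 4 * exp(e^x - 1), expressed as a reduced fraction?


exp(e^x - 1) = sum_{k>=0} Bell_k x^k / k!, where Bell_k is the k-th Bell number.
So the coefficient of x^12 is 4 * Bell_12 / 12!.
Computing: Bell_12 = 4213597 and 12! = 479001600, giving
4 * 4213597/479001600 = 4213597/119750400.

4213597/119750400


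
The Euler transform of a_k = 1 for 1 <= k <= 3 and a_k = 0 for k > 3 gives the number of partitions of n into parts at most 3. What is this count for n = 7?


Partitions of 7 into parts at most 3:
Using generating function (1-x)^(-1)(1-x^2)^(-1)(1-x^3)^(-1),
the coefficient of x^7 = 8

8


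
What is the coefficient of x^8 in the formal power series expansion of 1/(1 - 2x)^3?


The general identity 1/(1 - c x)^r = sum_{k>=0} c^k C(k + r - 1, r - 1) x^k follows by substituting y = c x into 1/(1 - y)^r = sum_{k>=0} C(k + r - 1, r - 1) y^k.
For c = 2, r = 3, k = 8:
2^8 * C(10, 2) = 256 * 45 = 11520.

11520


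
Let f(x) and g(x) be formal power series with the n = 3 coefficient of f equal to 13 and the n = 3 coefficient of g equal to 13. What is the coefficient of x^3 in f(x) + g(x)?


Addition of formal power series is termwise.
The coefficient of x^3 in f + g = 13 + 13
= 26

26


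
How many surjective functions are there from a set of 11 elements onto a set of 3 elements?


By inclusion-exclusion on which target elements are missed, the number of surjections from an n-set onto a k-set is
surj(n, k) = sum_{j=0}^{k} (-1)^j C(k, j) (k - j)^n.
Equivalently surj(n, k) = k! * S(n, k), where S(n, k) is the Stirling number of the second kind.
For n = 11, k = 3:
S(11, 3) = 28501, so
surj = 3! * 28501 = 6 * 28501 = 171006.

171006


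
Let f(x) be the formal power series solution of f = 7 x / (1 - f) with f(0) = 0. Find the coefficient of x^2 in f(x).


Apply Lagrange inversion: f = 7 x * phi(f) with phi(t) = 1/(1 - t), so
[x^n] f = 7^n * (1/n) [t^(n-1)] phi(t)^n = 7^n * (1/n) [t^(n-1)] (1 - t)^(-n) = 7^n * (1/n) C(2n - 2, n - 1) = 7^n * C_{n-1}.
For n = 2: C_1 = C(2, 1) / 2 = 2/2 = 1.
With the 7^2 = 49 factor, the coefficient is 49 * 1 = 49.

49


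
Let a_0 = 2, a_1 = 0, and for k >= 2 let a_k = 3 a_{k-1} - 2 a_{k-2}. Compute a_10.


Iterating the recurrence forward:
a_0 = 2
a_1 = 0
a_2 = 3*0 - 2*2 = -4
a_3 = 3*-4 - 2*0 = -12
a_4 = 3*-12 - 2*-4 = -28
a_5 = 3*-28 - 2*-12 = -60
a_6 = 3*-60 - 2*-28 = -124
a_7 = 3*-124 - 2*-60 = -252
a_8 = 3*-252 - 2*-124 = -508
a_9 = 3*-508 - 2*-252 = -1020
a_10 = 3*-1020 - 2*-508 = -2044
So a_10 = -2044.

-2044


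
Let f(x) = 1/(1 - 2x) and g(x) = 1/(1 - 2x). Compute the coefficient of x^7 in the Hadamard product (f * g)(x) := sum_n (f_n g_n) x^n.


f has coefficients f_k = 2^k and g has coefficients g_k = 2^k, so the Hadamard product has coefficient (f*g)_k = 2^k * 2^k = 4^k.
For k = 7: 4^7 = 16384.

16384


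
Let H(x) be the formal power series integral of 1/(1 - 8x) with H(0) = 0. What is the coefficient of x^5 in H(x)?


1/(1 - 8x) = sum_{k>=0} 8^k x^k. Integrating termwise with H(0) = 0:
H(x) = sum_{k>=0} 8^k x^(k+1) / (k+1) = sum_{m>=1} 8^(m-1) x^m / m.
For m = 5: 8^4/5 = 4096/5 = 4096/5.

4096/5


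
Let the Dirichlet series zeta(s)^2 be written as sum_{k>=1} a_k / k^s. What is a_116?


The Dirichlet convolution of the constant function 1 with itself gives (1 * 1)(k) = sum_{d | k} 1 = d(k), the number of positive divisors of k.
Since zeta(s) = sum_{k>=1} 1/k^s, we have zeta(s)^2 = sum_{k>=1} d(k)/k^s, so a_k = d(k).
For k = 116: the divisors are 1, 2, 4, 29, 58, 116.
Count = 6.

6


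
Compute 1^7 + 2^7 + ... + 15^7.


This power sum has a closed form given by Faulhaber's formula
sum_{k=1}^{m} k^p = (1 / (p + 1)) * sum_{j=0}^{p} C(p + 1, j) B_j m^(p + 1 - j),
but for small m direct computation is fastest:
1 + 128 + 2187 + 16384 + 78125 + 279936 + 823543 + 2097152 + 4782969 + 10000000 + 19487171 + 35831808 + 62748517 + 105413504 + 170859375 = 412420800.

412420800


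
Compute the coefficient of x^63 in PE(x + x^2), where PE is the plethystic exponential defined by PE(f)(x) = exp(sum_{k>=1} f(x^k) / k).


With f(x) = x + x^2, the exponent is sum_{k>=1} (x^k + x^(2k)) / k = -ln(1 - x) - ln(1 - x^2). Exponentiating:
PE(x + x^2) = 1 / ((1 - x)(1 - x^2)).
This is the generating function for partitions of n into parts of size 1 or 2. The number of 2's can be any j in 0..31, and the rest are 1's, so
[x^63] = floor(63/2) + 1 = 32.

32


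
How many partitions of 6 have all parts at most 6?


Using the generating function (1-x)^(-1)(1-x^2)^(-1)...(1-x^6)^(-1),
the coefficient of x^6 counts these restricted partitions.
Result = 11

11


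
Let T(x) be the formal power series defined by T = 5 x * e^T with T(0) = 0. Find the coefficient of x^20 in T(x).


Apply the Lagrange inversion formula: if T = 5 x * phi(T) with phi(t) = e^t, then
[x^n] T = 5^n * (1/n) [t^(n-1)] phi(t)^n = 5^n * (1/n) [t^(n-1)] e^(n t) = 5^n * (1/n) * n^(n-1) / (n-1)! = 5^n * n^(n-1) / n!.
When c = 1 this is the Cayley count of rooted labeled trees on n vertices, divided by n!.
For n = 20: 5^20 * 20^19 / 20! = 95367431640625 * 5242880000000000000000000/2432902008176640000 = 3051757812500000000000000000000/14849255421.

3051757812500000000000000000000/14849255421


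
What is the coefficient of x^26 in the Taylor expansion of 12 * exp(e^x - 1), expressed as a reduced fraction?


exp(e^x - 1) = sum_{k>=0} Bell_k x^k / k!, where Bell_k is the k-th Bell number.
So the coefficient of x^26 is 12 * Bell_26 / 26!.
Computing: Bell_26 = 49631246523618756274 and 26! = 403291461126605635584000000, giving
12 * 49631246523618756274/403291461126605635584000000 = 1459742544812316361/988459463545602048000000.

1459742544812316361/988459463545602048000000


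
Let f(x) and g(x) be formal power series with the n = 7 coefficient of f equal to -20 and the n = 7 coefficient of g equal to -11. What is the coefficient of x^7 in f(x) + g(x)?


Addition of formal power series is termwise.
The coefficient of x^7 in f + g = -20 + -11
= -31

-31


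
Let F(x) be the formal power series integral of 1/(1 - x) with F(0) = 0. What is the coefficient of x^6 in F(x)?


1/(1 - x) = sum_{k>=0} x^k. Integrating termwise and using F(0) = 0 gives
F(x) = sum_{k>=0} x^(k+1) / (k+1) = sum_{m>=1} x^m / m = -ln(1 - x).
So the coefficient of x^6 is 1/6 = 1/6.

1/6


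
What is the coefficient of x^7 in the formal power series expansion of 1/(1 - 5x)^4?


The general identity 1/(1 - c x)^r = sum_{k>=0} c^k C(k + r - 1, r - 1) x^k follows by substituting y = c x into 1/(1 - y)^r = sum_{k>=0} C(k + r - 1, r - 1) y^k.
For c = 5, r = 4, k = 7:
5^7 * C(10, 3) = 78125 * 120 = 9375000.

9375000


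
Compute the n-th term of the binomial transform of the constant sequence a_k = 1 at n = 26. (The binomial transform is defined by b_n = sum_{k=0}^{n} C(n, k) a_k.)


With a_k = 1 for all k, b_n = sum_{k=0}^{n} C(n, k) = 2^n by the binomial theorem.
For n = 26: 2^26 = 67108864.

67108864


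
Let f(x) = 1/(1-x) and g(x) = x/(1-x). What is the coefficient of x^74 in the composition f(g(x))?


First simplify the composition: f(g(x)) = 1/(1 - x/(1-x)) = (1-x)/((1-x) - x) = (1-x)/(1-2x).
Now extract the coefficient. Write (1-x)/(1-2x) = 1/(1-2x) - x/(1-2x).
The coefficient of x^n in 1/(1-2x) is 2^n, and in x/(1-2x) is 2^(n-1) (for n >= 1).
So the coefficient of x^74 is 2^74 - 2^73 = 18889465931478580854784 - 9444732965739290427392 = 9444732965739290427392.

9444732965739290427392


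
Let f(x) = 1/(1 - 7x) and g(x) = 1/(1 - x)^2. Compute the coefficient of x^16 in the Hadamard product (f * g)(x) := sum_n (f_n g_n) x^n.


f has coefficients f_k = 7^k. For g = 1/(1 - x)^2 the coefficient is g_k = C(k + 1, 1) = k + 1. The Hadamard coefficient is (f * g)_k = 7^k * (k + 1).
For k = 16: 7^16 * 17 = 33232930569601 * 17 = 564959819683217.

564959819683217


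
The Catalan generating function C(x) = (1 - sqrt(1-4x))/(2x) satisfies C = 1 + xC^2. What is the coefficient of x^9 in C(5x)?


Substituting x -> 5x scales the n-th coefficient by 5^n, so [x^9] C(5x) = 5^9 * C_9.
C_9 = C(2*9, 9)/(10) = 48620/10 = 4862.
So 5^9 * 4862 = 1953125 * 4862 = 9496093750.

9496093750


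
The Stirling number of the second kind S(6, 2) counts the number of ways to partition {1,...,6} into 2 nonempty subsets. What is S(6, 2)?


Using the explicit formula S(n,k) = (1/k!) sum_{j=0}^{k} (-1)^(k-j) C(k,j) j^n:
S(6, 2) = 31
Equivalently, S(n,k) is n! times the coefficient of x^n in the EGF (e^x - 1)^k / k!.

31


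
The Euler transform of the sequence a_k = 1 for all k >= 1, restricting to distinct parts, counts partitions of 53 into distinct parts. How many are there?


Partitions of 53 into distinct parts can be computed via generating function.
Product (1+x)(1+x^2)(1+x^3)...
The coefficient of x^53 = 5120

5120


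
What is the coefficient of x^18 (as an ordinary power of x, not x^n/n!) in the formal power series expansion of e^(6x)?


The exponential series is e^y = sum_{k>=0} y^k / k!. Substituting y = 6x gives
e^(6x) = sum_{k>=0} 6^k x^k / k!.
So the coefficient of x^n is a^n/n! with a = 6, n = 18:
6^18 / 18! = 101559956668416/6402373705728000 = 236196/14889875

236196/14889875


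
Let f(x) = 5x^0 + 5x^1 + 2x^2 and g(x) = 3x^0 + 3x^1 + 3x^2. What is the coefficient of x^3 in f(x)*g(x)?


Cauchy product at x^3:
5*3 + 2*3
= 21

21


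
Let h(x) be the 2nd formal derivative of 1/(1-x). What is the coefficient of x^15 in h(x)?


Differentiating 2 times: d^2/dx^2 [1/(1-x)] = 2!/(1-x)^3.
The expansion 1/(1-x)^3 = sum_{k>=0} C(k+2, 2) x^k, so the coefficient of x^n in 2!/(1-x)^3 is 2! * C(n+2, 2).
For n = 15: 2 * C(17, 2) = 2 * 136 = 272

272


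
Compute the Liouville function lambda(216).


The Liouville function is lambda(k) = (-1)^Omega(k), where Omega(k) counts the prime factors of k with multiplicity.
Factoring: 216 = 2 * 2 * 2 * 3 * 3 * 3, so Omega(216) = 6.
lambda(216) = (-1)^6 = 1.

1


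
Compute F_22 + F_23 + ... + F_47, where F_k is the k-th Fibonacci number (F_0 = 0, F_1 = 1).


Use the identity sum_{k=0}^{N} F_k = F_{N+2} - 1 (which follows from F_{k+2} - F_{k+1} = F_k). Then
sum_{k=22}^{47} F_k = (F_{49} - 1) - (F_{23} - 1) = F_{49} - F_{23}.
Computing: F_{49} = 7778742049, F_{23} = 28657, so
Sum = 7778742049 - 28657 = 7778713392.

7778713392


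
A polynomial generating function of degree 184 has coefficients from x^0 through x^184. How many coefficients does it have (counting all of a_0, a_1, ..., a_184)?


A polynomial of degree 184 takes the form a_0 + a_1 x + ... + a_184 x^184.
The number of coefficients is 184 + 1 = 185.

185


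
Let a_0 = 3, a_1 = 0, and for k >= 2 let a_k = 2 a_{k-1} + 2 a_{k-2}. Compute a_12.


Iterating the recurrence forward:
a_0 = 3
a_1 = 0
a_2 = 2*0 + 2*3 = 6
a_3 = 2*6 + 2*0 = 12
a_4 = 2*12 + 2*6 = 36
a_5 = 2*36 + 2*12 = 96
a_6 = 2*96 + 2*36 = 264
a_7 = 2*264 + 2*96 = 720
a_8 = 2*720 + 2*264 = 1968
a_9 = 2*1968 + 2*720 = 5376
a_10 = 2*5376 + 2*1968 = 14688
a_11 = 2*14688 + 2*5376 = 40128
a_12 = 2*40128 + 2*14688 = 109632
So a_12 = 109632.

109632


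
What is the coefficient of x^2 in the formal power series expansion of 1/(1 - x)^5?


The negative binomial / multiset identity is
1/(1 - x)^r = sum_{k>=0} C(k + r - 1, r - 1) x^k.
Here r = 5 and k = 2, so the coefficient is
C(2 + 4, 4) = C(6, 4)
= 15

15


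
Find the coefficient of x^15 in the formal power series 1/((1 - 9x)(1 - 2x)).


By partial fractions or Cauchy convolution:
The coefficient equals sum_{k=0}^{15} 9^k * 2^(15-k).
= 264717169826615

264717169826615


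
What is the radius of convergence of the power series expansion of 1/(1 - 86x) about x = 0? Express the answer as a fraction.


Expanding 1/(1 - 86x) = sum_{k>=0} 86^k x^k, the series converges when |86x| < 1, i.e., |x| < 1/86.
So the radius of convergence is 1/86 = 1/86.

1/86


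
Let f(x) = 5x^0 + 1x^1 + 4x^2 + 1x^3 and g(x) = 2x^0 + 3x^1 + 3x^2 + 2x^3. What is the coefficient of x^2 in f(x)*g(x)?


Cauchy product at x^2:
5*3 + 1*3 + 4*2
= 26

26


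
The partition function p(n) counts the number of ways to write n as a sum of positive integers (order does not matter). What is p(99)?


Using the generating function prod_{k>=1} 1/(1-x^k), we compute p(99).
By dynamic programming over parts 1 through 99:
p(99) = 169229875

169229875


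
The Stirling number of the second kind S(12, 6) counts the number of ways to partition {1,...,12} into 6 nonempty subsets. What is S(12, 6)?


Using the explicit formula S(n,k) = (1/k!) sum_{j=0}^{k} (-1)^(k-j) C(k,j) j^n:
S(12, 6) = 1323652
Equivalently, S(n,k) is n! times the coefficient of x^n in the EGF (e^x - 1)^k / k!.

1323652


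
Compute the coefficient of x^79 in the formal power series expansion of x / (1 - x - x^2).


Let f(x) = sum_{k>=0} a_k x^k. Multiplying f(x) * (1 - x - x^2) = x and matching coefficients gives a_0 = 0, a_1 = 1, and a_k = a_{k-1} + a_{k-2} for k >= 2. These are the Fibonacci numbers F_k.
Iterating from F_0 = 0, F_1 = 1:
F_0=0, F_1=1, F_2=1, F_3=2, F_4=3, F_5=5, F_6=8, F_7=13, F_8=21, F_9=34, ...
F_79 = 14472334024676221.

14472334024676221


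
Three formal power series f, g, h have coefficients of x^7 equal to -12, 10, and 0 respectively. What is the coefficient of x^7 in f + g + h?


Series addition is componentwise:
-12 + 10 + 0
= -2

-2


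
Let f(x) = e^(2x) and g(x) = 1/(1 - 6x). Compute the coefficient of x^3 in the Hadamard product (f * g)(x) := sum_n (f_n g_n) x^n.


Expanding: f_k = 2^k/k! (from e^(2x)) and g_k = 6^k (from 1/(1 - 6x)). So the Hadamard coefficient (f * g)_k = 2^k 6^k / k! = (12)^k / k!.
For k = 3: 12^3/3! = 1728/6 = 288.

288


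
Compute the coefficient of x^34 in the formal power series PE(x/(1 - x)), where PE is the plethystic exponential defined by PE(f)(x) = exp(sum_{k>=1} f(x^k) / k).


For f(x) = x/(1 - x) we have
sum_{k>=1} f(x^k) / k = sum_{k>=1} (1/k) * x^k / (1 - x^k) = sum_{k, m >= 1} x^(k m) / k,
which after exponentiating simplifies to
PE(x/(1 - x)) = prod_{k>=1} 1 / (1 - x^k).
This is the generating function for the partition function p(n), so the coefficient of x^34 is p(34).
Computing p(34) by dynamic programming over parts 1, 2, ..., 34: p(34) = 12310.

12310


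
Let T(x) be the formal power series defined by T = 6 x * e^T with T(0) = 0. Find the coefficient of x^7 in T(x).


Apply the Lagrange inversion formula: if T = 6 x * phi(T) with phi(t) = e^t, then
[x^n] T = 6^n * (1/n) [t^(n-1)] phi(t)^n = 6^n * (1/n) [t^(n-1)] e^(n t) = 6^n * (1/n) * n^(n-1) / (n-1)! = 6^n * n^(n-1) / n!.
When c = 1 this is the Cayley count of rooted labeled trees on n vertices, divided by n!.
For n = 7: 6^7 * 7^6 / 7! = 279936 * 117649/5040 = 32672808/5.

32672808/5


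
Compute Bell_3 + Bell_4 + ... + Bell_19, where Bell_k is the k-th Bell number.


Recall Bell_k counts set partitions of a k-set (with Bell_0 = 1 by convention).
Bell_3 through Bell_19: 5, 15, 52, 203, 877, 4140, 21147, 115975, 678570, 4213597, 27644437, 190899322, 1382958545, 10480142147, 82864869804, 682076806159, 5832742205057
Sum = 5 + 15 + 52 + 203 + 877 + 4140 + 21147 + 115975 + 678570 + 4213597 + 27644437 + 190899322 + 1382958545 + 10480142147 + 82864869804 + 682076806159 + 5832742205057 = 6609770560052.

6609770560052


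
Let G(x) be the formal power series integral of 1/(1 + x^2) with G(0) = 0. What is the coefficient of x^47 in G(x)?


1/(1 + x^2) = sum_{j>=0} (-1)^j x^(2j). Integrating termwise with G(0) = 0:
G(x) = sum_{j>=0} (-1)^j x^(2j+1) / (2j+1) = arctan(x).
Only odd powers are nonzero. For x^47 write 47 = 2*23 + 1, giving
(-1)^23 / 47 = -1/47 = -1/47.

-1/47


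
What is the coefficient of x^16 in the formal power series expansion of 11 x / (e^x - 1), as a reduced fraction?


The exponential generating function for Bernoulli numbers is
x / (e^x - 1) = sum_{k>=0} B_k x^k / k!.
So the coefficient of x^16 in 11 x / (e^x - 1) is 11 B_16 / 16!.
Computing: B_16 = -3617/510, 16! = 20922789888000, giving
11 * -3617/510 / 20922789888000 = -3617/970056622080000.

-3617/970056622080000


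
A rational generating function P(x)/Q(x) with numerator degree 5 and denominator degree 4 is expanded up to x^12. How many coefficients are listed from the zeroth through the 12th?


Expanding up to x^12 gives the coefficients for x^0, x^1, ..., x^12.
That is 12 + 1 = 13 coefficients in total.

13


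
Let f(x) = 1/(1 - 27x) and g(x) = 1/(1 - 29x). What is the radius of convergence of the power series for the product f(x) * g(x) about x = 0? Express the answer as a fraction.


The radius of 1/(1 - 27x) is 1/27 (nearest singularity at x = 1/27), and the radius of 1/(1 - 29x) is 1/29.
The product f(x)*g(x) = 1/((1 - 27x)(1 - 29x)) has singularities at both 1/27 and 1/29, so its radius of convergence is the distance to the nearest one:
min(1/27, 1/29) = 1/29.

1/29


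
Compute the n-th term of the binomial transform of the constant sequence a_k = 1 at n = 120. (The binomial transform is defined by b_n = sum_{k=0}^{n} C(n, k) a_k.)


With a_k = 1 for all k, b_n = sum_{k=0}^{n} C(n, k) = 2^n by the binomial theorem.
For n = 120: 2^120 = 1329227995784915872903807060280344576.

1329227995784915872903807060280344576


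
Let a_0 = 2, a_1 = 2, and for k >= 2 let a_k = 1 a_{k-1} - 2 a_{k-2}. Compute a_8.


Iterating the recurrence forward:
a_0 = 2
a_1 = 2
a_2 = 1*2 - 2*2 = -2
a_3 = 1*-2 - 2*2 = -6
a_4 = 1*-6 - 2*-2 = -2
a_5 = 1*-2 - 2*-6 = 10
a_6 = 1*10 - 2*-2 = 14
a_7 = 1*14 - 2*10 = -6
a_8 = 1*-6 - 2*14 = -34
So a_8 = -34.

-34


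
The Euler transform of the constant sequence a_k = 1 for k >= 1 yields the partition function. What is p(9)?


The Euler transform converts the sequence a_k = 1 into the number of integer partitions.
Using the recurrence or dynamic programming:
p(9) = 30

30


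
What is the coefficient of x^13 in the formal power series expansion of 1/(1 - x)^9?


The negative binomial / multiset identity is
1/(1 - x)^r = sum_{k>=0} C(k + r - 1, r - 1) x^k.
Here r = 9 and k = 13, so the coefficient is
C(13 + 8, 8) = C(21, 8)
= 203490

203490


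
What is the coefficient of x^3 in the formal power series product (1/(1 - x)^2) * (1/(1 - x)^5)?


Combine the factors: (1/(1 - x)^2) * (1/(1 - x)^5) = 1/(1 - x)^7.
Then use 1/(1 - x)^r = sum_{k>=0} C(k + r - 1, r - 1) x^k with r = 7 and k = 3:
C(9, 6) = 84.

84
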